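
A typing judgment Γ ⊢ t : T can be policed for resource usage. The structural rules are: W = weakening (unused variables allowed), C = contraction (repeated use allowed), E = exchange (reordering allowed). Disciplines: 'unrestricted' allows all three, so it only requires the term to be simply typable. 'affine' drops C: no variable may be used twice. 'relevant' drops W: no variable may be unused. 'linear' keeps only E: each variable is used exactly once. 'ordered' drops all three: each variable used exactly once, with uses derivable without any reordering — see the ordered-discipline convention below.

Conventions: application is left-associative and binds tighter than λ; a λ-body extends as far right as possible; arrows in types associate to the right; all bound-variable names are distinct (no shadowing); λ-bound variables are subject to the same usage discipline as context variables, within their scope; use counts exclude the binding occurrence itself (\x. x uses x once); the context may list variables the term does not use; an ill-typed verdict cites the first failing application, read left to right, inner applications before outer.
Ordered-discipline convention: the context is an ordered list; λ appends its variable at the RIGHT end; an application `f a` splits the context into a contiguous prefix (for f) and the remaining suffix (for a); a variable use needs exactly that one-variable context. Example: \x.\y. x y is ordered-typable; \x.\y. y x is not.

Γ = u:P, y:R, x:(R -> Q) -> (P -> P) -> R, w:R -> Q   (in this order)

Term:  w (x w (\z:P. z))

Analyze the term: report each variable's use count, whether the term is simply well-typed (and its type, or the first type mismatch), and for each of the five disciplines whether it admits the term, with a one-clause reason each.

variable uses: u=0; y=0; x=1; w=2; z (bound)=1
order of uses: w, x, w, z
typing: ✓ — Q
ordered ✗ (w ×2 used more than once (contraction); u, y left unused)
linear ✗ (w ×2 used more than once (contraction); u, y left unused)
affine ✗ (w ×2 used more than once (contraction))
relevant ✗ (u, y left unused)
unrestricted ✓ (well-typed at Q; no restrictions here)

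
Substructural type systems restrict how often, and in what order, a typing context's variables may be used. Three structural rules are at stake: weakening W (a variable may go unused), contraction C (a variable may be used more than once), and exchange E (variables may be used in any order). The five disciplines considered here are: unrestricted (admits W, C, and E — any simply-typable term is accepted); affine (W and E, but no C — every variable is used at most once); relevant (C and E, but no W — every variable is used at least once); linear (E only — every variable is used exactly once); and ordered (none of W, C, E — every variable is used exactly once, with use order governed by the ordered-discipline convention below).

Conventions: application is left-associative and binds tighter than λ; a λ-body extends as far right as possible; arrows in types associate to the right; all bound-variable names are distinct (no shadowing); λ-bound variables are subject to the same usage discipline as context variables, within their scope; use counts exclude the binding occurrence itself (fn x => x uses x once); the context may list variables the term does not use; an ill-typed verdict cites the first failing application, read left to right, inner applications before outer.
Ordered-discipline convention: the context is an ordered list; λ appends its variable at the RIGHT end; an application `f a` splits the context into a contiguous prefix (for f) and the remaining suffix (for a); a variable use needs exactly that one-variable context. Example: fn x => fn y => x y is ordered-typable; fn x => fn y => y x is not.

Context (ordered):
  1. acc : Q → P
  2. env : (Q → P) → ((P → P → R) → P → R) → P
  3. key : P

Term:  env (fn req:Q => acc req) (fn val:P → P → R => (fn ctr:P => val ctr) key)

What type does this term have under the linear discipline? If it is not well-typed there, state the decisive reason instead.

term : P
counts: acc: 1×; env: 1×; key: 1×; req [bound]: 1×; val [bound]: 1×; ctr [bound]: 1×
uses in reading order: env, acc, req, val, ctr, key
typing: ✓ — P
all disciplines: ordered ✗, linear ✓, affine ✓, relevant ✓, unrestricted ✓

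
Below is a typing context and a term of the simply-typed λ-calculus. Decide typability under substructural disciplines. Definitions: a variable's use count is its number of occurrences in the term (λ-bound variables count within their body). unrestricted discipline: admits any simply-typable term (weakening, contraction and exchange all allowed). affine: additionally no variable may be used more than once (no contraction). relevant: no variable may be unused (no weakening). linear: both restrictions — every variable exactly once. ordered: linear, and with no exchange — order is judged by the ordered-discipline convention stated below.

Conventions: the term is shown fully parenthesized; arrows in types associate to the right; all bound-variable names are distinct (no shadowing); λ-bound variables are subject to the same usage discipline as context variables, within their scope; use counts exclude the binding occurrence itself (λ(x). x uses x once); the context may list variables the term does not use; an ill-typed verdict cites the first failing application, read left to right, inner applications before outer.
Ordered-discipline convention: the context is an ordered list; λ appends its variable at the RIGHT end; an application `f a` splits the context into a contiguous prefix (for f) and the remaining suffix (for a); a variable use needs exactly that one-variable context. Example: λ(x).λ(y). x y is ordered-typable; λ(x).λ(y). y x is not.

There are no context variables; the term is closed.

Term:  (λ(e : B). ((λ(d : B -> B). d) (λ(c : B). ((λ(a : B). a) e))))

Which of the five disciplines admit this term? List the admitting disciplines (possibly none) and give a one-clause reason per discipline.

admitted in: affine, unrestricted
counts: e (λ-bound): 1; d (λ-bound): 1; c (λ-bound): 0; a (λ-bound): 1
use order (left to right): d, a, e
typing: the term checks, with type B -> B -> B
ordered ✗ (c never used (weakening))
linear ✗ (c never used (weakening))
affine ✓ (e, d, c, a: no repeats, contraction unneeded)
relevant ✗ (c never used (weakening))
unrestricted ✓ (simply typable at B -> B -> B; W, C, E all held)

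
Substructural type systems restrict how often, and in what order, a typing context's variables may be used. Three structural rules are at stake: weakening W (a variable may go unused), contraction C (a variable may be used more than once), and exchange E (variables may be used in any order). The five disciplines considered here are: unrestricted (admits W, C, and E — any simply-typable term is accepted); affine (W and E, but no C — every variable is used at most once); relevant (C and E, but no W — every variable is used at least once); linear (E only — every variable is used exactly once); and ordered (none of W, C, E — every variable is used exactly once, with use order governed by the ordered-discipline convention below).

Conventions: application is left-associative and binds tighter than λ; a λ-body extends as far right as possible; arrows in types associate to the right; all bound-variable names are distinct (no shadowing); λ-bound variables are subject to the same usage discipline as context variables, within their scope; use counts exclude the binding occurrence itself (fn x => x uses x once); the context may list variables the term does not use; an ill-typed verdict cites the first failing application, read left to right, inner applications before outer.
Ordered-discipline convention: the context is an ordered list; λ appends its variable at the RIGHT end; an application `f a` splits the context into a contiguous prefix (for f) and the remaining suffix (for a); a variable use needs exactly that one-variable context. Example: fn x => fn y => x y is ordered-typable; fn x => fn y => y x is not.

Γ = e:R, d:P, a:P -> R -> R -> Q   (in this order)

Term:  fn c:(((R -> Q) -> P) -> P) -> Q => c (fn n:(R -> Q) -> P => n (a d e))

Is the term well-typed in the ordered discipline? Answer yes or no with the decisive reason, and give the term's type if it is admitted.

no — needs exchange: uses follow c, n, a, d, e
usage: e: 1; d: 1; a: 1; c [bound]: 1; n [bound]: 1
use order (left to right): c, n, a, d, e
typing: the term checks, with type ((((R -> Q) -> P) -> P) -> Q) -> Q
per-discipline verdicts: ordered ✗, linear ✓, affine ✓, relevant ✓, unrestricted ✓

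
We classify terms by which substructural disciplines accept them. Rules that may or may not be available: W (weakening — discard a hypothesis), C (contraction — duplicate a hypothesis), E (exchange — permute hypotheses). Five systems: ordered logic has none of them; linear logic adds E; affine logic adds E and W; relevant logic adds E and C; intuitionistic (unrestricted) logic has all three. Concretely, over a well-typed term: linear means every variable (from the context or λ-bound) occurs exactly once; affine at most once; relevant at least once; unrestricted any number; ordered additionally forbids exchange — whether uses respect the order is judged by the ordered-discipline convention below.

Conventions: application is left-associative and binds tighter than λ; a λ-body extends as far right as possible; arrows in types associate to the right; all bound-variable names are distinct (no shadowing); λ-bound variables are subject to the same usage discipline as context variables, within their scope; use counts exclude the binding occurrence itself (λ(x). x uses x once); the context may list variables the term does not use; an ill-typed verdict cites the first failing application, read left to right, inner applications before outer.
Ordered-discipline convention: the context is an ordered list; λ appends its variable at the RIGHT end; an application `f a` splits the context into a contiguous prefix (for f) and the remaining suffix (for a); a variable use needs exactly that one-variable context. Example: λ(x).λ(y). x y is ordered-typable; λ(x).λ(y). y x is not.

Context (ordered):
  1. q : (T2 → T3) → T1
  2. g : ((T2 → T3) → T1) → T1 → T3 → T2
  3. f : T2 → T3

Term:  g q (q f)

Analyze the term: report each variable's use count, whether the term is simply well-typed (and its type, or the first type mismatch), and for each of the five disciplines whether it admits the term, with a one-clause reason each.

variable uses: q ×2; g ×1; f ×1
use order (left to right): g, q, q, f
typing: well-typed — term : T3 → T2
ordered: ✗ — uses contraction: q ×2
linear: ✗ — uses contraction: q ×2
affine: ✗ — uses contraction: q ×2
relevant: ✓ — none of q, g, f goes unused
unrestricted: ✓ — type-checks (T3 → T2) and nothing is barred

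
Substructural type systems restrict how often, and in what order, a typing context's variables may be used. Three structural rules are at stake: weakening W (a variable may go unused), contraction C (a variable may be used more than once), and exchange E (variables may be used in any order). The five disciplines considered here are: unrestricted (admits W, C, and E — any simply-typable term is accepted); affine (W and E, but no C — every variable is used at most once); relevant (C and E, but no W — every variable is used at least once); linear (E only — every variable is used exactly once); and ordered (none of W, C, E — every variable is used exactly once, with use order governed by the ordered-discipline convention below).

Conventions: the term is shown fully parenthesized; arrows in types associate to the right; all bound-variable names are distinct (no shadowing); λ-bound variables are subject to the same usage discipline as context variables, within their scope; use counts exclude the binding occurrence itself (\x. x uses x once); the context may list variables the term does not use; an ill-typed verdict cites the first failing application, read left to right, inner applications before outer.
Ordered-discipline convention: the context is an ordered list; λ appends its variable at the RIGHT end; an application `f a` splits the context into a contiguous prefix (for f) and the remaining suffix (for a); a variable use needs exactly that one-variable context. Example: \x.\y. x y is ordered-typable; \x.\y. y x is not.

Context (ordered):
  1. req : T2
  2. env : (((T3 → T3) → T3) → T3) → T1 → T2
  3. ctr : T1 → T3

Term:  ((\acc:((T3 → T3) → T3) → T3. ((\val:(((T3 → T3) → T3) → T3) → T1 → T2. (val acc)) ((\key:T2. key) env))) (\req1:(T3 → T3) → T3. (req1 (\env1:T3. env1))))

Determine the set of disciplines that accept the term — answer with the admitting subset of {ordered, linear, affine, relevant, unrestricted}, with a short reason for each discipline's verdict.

admitting disciplines: none
usage: req ×0; env ×1; ctr ×0; acc (bound) ×1; val (bound) ×1; key (bound) ×1; req1 (bound) ×1; env1 (bound) ×1
uses in reading order: val, acc, key, env, req1, env1
typing: ill-typed: an argument (((T3 → T3) → T3) → T3) → T1 → T2 mismatches the expected T2
ordered: ✗, the type mismatch rejects it
linear: ✗, not simply typable
affine: ✗, fails simple typing
relevant: ✗, a type mismatch blocks all five
unrestricted: ✗, the type mismatch rejects it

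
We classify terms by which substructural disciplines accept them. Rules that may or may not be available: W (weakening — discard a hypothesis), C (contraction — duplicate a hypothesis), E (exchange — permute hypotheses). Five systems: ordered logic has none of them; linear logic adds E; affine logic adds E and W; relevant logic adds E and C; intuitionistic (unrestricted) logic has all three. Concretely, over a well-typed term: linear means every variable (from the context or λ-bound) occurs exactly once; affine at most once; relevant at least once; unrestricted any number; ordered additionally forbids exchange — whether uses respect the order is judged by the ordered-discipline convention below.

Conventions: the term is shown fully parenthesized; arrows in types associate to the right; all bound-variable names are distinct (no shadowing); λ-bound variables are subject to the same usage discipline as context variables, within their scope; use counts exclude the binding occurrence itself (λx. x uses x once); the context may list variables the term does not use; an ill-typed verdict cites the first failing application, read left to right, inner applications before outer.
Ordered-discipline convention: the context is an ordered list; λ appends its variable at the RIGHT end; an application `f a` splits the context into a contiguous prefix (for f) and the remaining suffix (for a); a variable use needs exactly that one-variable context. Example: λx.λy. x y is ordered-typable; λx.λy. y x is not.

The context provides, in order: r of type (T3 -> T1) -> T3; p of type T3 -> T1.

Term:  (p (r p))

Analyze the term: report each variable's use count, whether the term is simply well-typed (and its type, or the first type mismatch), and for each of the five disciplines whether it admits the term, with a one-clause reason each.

use counts: r: 1, p: 2
left-to-right use order: p, r, p
typing: well-typed — term : T1
ordered: ✗, needs contraction — p ×2
linear: ✗, needs contraction — p ×2
affine: ✗, needs contraction — p ×2
relevant: ✓, every one of r, p appears
unrestricted: ✓, well-typed at T1; no restrictions here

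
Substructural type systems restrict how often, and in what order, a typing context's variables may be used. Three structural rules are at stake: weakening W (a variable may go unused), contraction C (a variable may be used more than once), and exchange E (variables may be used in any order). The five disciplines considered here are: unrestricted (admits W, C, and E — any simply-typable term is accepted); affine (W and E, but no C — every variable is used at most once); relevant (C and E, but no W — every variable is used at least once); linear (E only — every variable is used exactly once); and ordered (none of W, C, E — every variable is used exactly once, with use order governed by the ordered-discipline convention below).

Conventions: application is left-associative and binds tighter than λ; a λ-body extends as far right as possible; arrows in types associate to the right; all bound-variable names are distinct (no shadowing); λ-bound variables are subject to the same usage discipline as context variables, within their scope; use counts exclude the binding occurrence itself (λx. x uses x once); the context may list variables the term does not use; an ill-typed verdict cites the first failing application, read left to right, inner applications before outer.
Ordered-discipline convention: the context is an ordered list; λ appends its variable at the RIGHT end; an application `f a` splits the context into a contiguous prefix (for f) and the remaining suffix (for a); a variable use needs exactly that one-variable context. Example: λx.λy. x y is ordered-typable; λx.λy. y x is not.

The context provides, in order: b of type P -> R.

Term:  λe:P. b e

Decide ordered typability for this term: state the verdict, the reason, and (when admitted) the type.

yes — b, e once each; derivable with no W/C/E; term : P -> R
usage: b ×1, e (λ-bound) ×1
left-to-right use order: b, e
typing: well-typed at P -> R
per-discipline verdicts: ordered ✓ | linear ✓ | affine ✓ | relevant ✓ | unrestricted ✓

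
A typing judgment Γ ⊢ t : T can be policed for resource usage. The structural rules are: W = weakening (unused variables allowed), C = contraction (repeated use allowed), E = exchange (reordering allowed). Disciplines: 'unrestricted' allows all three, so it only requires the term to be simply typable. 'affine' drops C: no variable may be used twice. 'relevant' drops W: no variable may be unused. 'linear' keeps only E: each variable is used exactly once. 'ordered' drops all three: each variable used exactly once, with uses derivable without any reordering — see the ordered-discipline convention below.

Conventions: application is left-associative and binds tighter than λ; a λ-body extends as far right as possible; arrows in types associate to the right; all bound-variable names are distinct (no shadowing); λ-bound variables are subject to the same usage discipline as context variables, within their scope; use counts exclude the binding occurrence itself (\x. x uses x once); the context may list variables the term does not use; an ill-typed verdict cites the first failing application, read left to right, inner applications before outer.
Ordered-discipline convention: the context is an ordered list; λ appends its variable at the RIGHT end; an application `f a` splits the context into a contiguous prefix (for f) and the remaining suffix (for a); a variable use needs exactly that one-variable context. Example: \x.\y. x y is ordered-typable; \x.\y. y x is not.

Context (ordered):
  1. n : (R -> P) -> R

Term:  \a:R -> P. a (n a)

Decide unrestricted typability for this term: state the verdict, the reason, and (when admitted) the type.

yes — simply typable at (R -> P) -> P; W, C, E all held; term : (R -> P) -> P
counts: n=1; a (bound)=2
order of uses: a, n, a
typing: ✓ — (R -> P) -> P
all disciplines: ordered ✗ · linear ✗ · affine ✗ · relevant ✓ · unrestricted ✓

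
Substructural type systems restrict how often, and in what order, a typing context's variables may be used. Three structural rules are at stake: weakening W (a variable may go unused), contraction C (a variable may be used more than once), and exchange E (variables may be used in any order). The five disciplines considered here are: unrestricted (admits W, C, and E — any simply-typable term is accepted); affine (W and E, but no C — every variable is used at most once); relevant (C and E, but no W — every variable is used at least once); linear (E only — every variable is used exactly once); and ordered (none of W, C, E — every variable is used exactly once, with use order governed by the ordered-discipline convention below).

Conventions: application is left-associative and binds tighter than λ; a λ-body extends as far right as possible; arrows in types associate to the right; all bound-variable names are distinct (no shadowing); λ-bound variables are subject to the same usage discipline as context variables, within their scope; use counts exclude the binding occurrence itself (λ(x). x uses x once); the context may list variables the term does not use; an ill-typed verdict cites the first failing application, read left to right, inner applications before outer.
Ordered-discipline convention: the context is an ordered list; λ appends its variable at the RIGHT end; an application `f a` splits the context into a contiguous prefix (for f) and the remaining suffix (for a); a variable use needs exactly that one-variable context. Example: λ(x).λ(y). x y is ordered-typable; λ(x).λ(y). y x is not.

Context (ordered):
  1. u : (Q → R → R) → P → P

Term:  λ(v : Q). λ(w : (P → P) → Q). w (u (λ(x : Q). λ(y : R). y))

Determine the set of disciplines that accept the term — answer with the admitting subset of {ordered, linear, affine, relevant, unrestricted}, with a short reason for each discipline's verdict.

accepted by: affine, unrestricted
usage: u=1, v [bound]=0, w [bound]=1, x [bound]=0, y [bound]=1
left-to-right use order: w, u, y
typing: the term checks, with type Q → ((P → P) → Q) → Q
ordered: ✗, unused: v, x — weakening required
linear: ✗, unused: v, x — weakening required
affine: ✓, at most one use each (u, v, w, x, y)
relevant: ✗, unused: v, x — weakening required
unrestricted: ✓, well-typed at Q → ((P → P) → Q) → Q; no restrictions here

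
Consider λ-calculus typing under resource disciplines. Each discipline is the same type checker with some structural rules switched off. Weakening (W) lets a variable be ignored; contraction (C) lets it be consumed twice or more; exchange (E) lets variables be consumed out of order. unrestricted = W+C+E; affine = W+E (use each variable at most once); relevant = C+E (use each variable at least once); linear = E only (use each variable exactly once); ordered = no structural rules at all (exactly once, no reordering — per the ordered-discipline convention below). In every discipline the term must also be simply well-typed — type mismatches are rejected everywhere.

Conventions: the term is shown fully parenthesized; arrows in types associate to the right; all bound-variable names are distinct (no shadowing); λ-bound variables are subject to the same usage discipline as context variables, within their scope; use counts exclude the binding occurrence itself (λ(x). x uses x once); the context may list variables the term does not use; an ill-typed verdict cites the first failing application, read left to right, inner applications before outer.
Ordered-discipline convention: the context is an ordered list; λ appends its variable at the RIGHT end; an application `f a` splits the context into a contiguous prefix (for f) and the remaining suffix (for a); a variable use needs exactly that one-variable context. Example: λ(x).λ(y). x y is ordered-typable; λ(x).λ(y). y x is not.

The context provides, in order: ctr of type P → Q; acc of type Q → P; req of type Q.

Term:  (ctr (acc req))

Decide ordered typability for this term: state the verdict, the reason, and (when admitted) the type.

yes — ctr, acc, req once each; derivable with no W/C/E; term : Q
counts: ctr=1; acc=1; req=1
use order (left to right): ctr, acc, req
typing: well-typed — term : Q
all disciplines: ordered ✓; linear ✓; affine ✓; relevant ✓; unrestricted ✓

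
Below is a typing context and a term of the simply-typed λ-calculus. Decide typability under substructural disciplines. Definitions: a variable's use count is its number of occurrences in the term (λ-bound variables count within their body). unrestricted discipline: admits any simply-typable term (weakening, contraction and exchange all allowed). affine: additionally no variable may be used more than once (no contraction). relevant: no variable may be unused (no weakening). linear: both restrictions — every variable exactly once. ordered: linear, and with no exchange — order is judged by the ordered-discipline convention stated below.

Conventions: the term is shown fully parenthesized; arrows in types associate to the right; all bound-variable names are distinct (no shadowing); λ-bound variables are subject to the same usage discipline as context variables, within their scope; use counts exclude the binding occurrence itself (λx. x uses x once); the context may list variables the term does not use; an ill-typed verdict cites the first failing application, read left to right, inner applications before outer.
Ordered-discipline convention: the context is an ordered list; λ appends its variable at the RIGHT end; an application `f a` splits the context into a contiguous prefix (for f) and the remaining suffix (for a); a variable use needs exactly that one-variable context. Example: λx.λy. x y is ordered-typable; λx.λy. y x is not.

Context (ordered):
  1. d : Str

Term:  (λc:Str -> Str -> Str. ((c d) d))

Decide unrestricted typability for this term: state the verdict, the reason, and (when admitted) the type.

yes — simply typable at (Str -> Str -> Str) -> Str; W, C, E all held; term : (Str -> Str -> Str) -> Str
usage: d: 2×, c (bound): 1×
order of uses: c, d, d
typing: ✓ — (Str -> Str -> Str) -> Str
all disciplines: ordered ✗, linear ✗, affine ✗, relevant ✓, unrestricted ✓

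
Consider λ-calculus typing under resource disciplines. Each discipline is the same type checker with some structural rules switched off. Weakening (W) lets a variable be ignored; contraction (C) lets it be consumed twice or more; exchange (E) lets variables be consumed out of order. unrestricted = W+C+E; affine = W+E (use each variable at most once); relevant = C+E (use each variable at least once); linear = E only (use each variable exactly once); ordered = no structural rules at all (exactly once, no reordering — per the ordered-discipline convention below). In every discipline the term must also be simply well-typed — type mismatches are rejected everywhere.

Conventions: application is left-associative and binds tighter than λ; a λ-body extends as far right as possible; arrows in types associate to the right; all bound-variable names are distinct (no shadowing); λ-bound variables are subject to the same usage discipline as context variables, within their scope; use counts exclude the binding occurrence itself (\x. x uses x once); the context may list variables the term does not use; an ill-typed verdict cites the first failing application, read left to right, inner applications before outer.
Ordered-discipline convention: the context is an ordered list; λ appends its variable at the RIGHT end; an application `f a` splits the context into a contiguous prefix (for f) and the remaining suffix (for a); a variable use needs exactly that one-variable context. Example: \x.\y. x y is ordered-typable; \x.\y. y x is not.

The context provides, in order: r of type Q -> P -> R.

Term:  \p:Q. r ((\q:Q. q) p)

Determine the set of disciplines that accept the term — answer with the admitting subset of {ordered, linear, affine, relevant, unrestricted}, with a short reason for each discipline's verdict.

accepted by: ordered, linear, affine, relevant, unrestricted
variable uses: r ×1, p [bound] ×1, q [bound] ×1
order of uses: r, q, p
typing: the term checks, with type Q -> P -> R
ordered ✓ (one use each (r, p, q); ordered split holds)
linear ✓ (each of r, p, q used exactly once)
affine ✓ (no duplicate uses among r, p, q)
relevant ✓ (none of r, p, q goes unused)
unrestricted ✓ (type-checks (Q -> P -> R) and nothing is barred)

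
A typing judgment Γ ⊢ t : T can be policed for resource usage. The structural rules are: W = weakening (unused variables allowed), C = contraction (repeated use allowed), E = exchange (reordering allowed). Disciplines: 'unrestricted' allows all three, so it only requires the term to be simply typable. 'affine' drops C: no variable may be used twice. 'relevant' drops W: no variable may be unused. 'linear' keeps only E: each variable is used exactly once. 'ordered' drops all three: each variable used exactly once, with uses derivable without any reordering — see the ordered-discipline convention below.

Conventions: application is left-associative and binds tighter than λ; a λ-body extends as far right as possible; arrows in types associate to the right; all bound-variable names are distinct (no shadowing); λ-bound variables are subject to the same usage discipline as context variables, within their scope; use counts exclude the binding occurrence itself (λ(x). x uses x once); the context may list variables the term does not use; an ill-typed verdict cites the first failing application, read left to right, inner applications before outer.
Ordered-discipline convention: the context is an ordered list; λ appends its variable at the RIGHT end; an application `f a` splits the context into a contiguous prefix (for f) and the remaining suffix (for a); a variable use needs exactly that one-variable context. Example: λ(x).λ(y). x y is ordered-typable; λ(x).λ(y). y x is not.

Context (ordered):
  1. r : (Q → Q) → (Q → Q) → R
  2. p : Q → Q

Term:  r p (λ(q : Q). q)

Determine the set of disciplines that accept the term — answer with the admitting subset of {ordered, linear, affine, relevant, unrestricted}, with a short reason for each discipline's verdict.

admitted in: ordered, linear, affine, relevant, unrestricted
variable uses: r: 1; p: 1; q [bound]: 1
uses in reading order: r, p, q
typing: well-typed — term : R
ordered ✓ (r, p, q once each; derivable with no W/C/E)
linear ✓ (single use per variable (r, p, q))
affine ✓ (r, p, q: no repeats, contraction unneeded)
relevant ✓ (every one of r, p, q appears)
unrestricted ✓ (simply typable at R; W, C, E all held)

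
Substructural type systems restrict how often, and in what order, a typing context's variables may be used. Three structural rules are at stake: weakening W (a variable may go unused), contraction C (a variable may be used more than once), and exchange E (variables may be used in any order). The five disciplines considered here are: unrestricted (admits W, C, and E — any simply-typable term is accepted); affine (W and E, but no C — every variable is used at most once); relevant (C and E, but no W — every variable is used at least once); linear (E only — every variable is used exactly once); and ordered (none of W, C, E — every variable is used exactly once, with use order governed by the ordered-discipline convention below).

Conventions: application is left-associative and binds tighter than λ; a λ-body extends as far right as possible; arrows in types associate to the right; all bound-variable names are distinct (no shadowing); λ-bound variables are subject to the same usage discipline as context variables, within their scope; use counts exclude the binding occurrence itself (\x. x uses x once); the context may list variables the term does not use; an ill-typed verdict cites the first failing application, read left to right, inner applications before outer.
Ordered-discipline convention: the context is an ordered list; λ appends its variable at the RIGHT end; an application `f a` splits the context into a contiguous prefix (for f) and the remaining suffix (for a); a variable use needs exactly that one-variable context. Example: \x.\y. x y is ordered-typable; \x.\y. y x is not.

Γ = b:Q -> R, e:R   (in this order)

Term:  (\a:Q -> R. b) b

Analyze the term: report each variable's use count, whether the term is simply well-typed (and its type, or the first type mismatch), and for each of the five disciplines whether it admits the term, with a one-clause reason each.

variable uses: b: 2; e: 0; a (λ-bound): 0
left-to-right use order: b, b
typing: well-typed — term : Q -> R
ordered: ✗ — repeated use of b ×2; e, a left unused
linear: ✗ — repeated use of b ×2; e, a left unused
affine: ✗ — repeated use of b ×2
relevant: ✗ — e, a left unused
unrestricted: ✓ — typability at Q -> R is all that's needed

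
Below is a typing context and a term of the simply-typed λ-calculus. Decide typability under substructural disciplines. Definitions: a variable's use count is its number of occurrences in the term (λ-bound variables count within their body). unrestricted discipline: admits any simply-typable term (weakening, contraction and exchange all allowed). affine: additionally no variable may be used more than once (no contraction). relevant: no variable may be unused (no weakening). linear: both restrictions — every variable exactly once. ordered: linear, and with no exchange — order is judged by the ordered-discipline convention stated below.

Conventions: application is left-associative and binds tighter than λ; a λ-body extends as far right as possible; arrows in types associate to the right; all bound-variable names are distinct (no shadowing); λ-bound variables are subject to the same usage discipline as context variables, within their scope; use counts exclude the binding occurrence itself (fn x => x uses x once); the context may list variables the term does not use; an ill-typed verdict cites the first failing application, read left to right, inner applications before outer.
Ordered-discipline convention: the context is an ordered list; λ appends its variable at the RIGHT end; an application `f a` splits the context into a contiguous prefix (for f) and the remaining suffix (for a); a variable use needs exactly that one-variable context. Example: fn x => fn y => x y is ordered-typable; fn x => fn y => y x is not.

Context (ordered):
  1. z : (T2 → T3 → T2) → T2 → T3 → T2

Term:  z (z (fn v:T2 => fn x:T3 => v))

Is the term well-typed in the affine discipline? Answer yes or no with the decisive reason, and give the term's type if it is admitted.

no — repeated use of z ×2
variable uses: z ×2; v (λ-bound) ×1; x (λ-bound) ×0
use order (left to right): z, z, v
typing: well-typed at T2 → T3 → T2
per-discipline verdicts: ordered ✗, linear ✗, affine ✗, relevant ✗, unrestricted ✓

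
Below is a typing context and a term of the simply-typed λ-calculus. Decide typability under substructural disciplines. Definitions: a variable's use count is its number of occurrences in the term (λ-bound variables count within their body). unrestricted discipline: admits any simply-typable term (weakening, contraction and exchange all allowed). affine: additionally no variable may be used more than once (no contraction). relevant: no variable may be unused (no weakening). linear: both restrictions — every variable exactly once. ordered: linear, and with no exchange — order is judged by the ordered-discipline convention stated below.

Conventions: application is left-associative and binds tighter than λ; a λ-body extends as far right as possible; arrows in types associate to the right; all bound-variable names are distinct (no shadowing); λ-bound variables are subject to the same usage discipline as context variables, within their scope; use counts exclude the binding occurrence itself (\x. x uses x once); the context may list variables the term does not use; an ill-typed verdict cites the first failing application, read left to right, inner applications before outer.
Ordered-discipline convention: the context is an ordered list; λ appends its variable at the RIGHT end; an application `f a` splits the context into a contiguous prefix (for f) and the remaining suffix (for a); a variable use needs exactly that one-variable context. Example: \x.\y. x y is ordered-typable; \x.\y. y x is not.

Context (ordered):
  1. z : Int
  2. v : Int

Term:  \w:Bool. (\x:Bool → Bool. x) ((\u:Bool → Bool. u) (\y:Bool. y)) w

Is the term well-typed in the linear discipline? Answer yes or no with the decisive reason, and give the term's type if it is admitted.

no — z, v never used (weakening)
use counts: z: 0×; v: 0×; w [bound]: 1×; x [bound]: 1×; u [bound]: 1×; y [bound]: 1×
use order (left to right): x, u, y, w
typing: well-typed at Bool → Bool
across the five disciplines: ordered ✗ · linear ✗ · affine ✓ · relevant ✗ · unrestricted ✓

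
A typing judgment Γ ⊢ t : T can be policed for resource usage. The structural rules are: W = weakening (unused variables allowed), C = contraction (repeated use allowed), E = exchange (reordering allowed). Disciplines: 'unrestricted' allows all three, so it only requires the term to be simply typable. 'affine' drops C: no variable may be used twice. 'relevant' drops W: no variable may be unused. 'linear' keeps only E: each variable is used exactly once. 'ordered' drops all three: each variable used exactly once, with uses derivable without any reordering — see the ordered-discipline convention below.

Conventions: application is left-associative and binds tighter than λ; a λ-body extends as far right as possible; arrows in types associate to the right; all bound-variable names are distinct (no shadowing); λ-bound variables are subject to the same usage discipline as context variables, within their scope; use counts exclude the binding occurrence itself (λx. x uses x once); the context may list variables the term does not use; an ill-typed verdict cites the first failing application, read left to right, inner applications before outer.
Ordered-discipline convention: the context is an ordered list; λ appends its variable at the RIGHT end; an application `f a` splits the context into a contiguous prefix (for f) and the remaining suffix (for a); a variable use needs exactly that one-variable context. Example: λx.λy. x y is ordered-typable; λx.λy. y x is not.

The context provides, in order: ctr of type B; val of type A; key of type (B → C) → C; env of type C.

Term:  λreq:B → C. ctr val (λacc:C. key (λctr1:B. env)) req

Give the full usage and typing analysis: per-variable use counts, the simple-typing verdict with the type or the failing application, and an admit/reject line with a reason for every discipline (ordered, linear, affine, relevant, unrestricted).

use counts: ctr: 1, val: 1, key: 1, env: 1, req (λ-bound): 1, acc (λ-bound): 0, ctr1 (λ-bound): 0
use order (left to right): ctr, val, key, env, req
typing: ill-typed: non-function type B applied to an argument
ordered: ✗ — the type mismatch rejects it
linear: ✗ — not simply typable
affine: ✗ — fails simple typing
relevant: ✗ — a type mismatch blocks all five
unrestricted: ✗ — the type mismatch rejects it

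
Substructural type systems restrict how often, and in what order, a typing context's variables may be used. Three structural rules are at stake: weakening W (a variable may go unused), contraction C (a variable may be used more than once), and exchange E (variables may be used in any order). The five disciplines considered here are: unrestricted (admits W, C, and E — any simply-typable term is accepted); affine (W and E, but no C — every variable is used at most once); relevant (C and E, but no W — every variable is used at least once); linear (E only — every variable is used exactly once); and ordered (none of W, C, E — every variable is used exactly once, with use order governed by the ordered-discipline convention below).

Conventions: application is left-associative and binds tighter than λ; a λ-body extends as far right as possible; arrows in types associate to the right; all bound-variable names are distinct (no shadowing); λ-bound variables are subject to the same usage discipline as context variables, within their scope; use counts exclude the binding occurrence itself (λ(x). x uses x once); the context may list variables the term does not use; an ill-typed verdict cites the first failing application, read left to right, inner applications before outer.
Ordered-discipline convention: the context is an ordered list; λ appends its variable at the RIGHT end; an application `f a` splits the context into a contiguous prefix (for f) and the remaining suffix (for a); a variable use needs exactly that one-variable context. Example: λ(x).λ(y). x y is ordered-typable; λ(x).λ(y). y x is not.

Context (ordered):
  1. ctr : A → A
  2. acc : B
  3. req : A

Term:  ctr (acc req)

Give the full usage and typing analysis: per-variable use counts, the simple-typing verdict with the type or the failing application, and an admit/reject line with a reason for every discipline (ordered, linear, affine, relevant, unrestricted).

use counts: ctr=1; acc=1; req=1
order of uses: ctr, acc, req
typing: ill-typed: non-function type B applied to an argument
ordered ✗ (a type mismatch blocks all five)
linear ✗ (the type mismatch rejects it)
affine ✗ (not simply typable)
relevant ✗ (fails simple typing)
unrestricted ✗ (a type mismatch blocks all five)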